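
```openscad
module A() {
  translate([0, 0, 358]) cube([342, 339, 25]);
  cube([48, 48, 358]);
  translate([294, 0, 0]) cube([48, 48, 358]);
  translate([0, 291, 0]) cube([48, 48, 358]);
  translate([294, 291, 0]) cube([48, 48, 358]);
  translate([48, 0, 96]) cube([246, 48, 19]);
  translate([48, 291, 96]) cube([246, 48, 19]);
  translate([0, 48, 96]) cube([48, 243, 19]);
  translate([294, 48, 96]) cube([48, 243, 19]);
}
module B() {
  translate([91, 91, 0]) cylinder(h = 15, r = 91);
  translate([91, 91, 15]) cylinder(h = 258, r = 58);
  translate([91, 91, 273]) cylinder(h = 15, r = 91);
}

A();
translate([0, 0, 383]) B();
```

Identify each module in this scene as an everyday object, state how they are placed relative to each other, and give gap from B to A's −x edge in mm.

The spool's min-x is at 0; the stool's min-x is 0; gap = 0 mm.

A is a stool. B is a spool. The spool is on top of the stool. The gap from the spool to the stool's −x edge is 0 mm.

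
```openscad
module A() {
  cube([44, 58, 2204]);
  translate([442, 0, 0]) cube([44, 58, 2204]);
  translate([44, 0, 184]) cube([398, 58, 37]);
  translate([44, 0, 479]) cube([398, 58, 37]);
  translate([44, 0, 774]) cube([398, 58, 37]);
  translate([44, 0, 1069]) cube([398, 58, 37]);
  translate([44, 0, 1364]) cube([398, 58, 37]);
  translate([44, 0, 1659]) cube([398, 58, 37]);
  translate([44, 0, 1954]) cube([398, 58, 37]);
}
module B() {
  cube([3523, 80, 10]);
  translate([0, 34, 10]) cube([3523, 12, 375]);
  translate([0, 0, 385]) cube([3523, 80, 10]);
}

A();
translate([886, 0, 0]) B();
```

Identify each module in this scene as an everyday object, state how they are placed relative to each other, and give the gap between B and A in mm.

A is a ladder. B is an I-beam. The I-beam is on the floor beside the ladder on its +x side. The gap between the I-beam and the ladder is 400 mm.

The I-beam's nearest face is 400 mm from the ladder's +x face.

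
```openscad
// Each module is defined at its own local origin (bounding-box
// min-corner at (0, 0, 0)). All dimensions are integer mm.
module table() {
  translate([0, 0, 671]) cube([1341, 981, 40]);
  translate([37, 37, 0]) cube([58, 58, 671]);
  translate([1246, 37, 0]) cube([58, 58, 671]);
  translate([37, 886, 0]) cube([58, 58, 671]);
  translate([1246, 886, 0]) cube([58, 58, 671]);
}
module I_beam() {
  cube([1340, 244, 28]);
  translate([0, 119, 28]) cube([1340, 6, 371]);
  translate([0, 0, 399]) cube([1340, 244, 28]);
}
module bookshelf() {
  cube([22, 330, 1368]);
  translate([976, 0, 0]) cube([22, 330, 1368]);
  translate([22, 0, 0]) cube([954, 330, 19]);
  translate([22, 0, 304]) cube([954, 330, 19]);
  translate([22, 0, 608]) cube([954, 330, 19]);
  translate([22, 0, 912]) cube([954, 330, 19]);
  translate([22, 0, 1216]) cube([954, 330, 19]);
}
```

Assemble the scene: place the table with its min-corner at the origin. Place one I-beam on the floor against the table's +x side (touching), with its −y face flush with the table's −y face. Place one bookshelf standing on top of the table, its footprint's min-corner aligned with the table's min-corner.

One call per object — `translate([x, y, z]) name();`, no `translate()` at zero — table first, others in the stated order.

table();
translate([1341, 0, 0]) I_beam();
translate([0, 0, 711]) bookshelf();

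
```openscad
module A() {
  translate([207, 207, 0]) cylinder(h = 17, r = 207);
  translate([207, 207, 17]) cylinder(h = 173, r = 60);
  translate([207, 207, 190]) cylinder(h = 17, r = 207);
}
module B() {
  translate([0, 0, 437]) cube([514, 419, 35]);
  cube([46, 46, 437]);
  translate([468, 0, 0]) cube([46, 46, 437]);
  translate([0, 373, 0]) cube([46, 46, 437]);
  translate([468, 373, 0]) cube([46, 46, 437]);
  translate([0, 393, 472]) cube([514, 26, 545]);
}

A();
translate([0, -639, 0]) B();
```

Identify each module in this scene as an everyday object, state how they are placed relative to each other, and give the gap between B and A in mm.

A is a spool. B is a chair. The chair is on the floor beside the spool on its −y side. The gap between the chair and the spool is 220 mm.

The chair's nearest face is 220 mm from the spool's −y face.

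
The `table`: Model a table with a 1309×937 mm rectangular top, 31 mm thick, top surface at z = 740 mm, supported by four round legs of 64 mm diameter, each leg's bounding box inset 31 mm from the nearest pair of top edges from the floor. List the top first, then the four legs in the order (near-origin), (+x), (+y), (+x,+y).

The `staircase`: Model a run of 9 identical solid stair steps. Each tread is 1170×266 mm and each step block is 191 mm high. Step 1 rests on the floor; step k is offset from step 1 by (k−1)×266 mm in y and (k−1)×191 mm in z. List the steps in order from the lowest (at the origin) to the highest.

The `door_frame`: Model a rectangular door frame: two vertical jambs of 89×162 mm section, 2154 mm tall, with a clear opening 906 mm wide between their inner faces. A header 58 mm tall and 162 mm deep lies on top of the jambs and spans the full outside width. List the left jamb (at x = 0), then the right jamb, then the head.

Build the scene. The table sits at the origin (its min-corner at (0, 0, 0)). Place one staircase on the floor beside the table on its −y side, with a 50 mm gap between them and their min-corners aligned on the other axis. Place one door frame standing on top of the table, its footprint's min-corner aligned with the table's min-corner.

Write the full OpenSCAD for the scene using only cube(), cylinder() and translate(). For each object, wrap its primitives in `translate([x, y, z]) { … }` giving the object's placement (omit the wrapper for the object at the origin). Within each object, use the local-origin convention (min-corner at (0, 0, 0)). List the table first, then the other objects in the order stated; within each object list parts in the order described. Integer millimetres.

translate([0, 0, 709]) cube([1309, 937, 31]);
translate([63, 63, 0]) cylinder(h = 709, r = 32);
translate([1246, 63, 0]) cylinder(h = 709, r = 32);
translate([63, 874, 0]) cylinder(h = 709, r = 32);
translate([1246, 874, 0]) cylinder(h = 709, r = 32);
translate([0, -2444, 0]) {
  cube([1170, 266, 191]);
  translate([0, 266, 191]) cube([1170, 266, 191]);
  translate([0, 532, 382]) cube([1170, 266, 191]);
  translate([0, 798, 573]) cube([1170, 266, 191]);
  translate([0, 1064, 764]) cube([1170, 266, 191]);
  translate([0, 1330, 955]) cube([1170, 266, 191]);
  translate([0, 1596, 1146]) cube([1170, 266, 191]);
  translate([0, 1862, 1337]) cube([1170, 266, 191]);
  translate([0, 2128, 1528]) cube([1170, 266, 191]);
}
translate([0, 0, 740]) {
  cube([89, 162, 2154]);
  translate([995, 0, 0]) cube([89, 162, 2154]);
  translate([0, 0, 2154]) cube([1084, 162, 58]);
}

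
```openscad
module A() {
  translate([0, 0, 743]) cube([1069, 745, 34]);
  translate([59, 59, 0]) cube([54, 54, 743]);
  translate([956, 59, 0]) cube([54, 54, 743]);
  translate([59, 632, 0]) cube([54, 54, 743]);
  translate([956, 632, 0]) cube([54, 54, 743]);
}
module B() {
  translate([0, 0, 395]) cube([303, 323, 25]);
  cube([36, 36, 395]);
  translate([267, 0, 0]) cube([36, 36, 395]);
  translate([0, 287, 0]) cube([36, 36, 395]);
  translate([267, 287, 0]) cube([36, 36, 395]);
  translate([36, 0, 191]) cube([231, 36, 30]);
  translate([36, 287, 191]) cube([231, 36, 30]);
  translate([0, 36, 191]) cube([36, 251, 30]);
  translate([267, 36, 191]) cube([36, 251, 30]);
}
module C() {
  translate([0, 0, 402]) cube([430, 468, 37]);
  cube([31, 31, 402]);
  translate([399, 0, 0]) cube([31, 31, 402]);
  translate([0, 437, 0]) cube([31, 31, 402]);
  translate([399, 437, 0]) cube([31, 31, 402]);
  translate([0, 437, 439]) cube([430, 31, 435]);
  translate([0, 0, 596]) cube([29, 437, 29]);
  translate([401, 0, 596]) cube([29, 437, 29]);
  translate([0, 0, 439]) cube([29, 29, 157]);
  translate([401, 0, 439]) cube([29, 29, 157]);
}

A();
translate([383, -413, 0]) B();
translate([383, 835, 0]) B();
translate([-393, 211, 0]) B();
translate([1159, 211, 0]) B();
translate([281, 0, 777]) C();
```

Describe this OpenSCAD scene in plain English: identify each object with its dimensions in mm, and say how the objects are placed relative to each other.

A is a table: top 1069 mm (x) × 745 mm (y), 34 mm thick, upper face at z = 777 mm, on four 54×54 mm square legs, each inset 59 mm from the nearest pair of top edges, running from z = 0 to the bottom of the top.

B is a four-legged stool. The seat is 303×323 mm, 25 mm thick, top at z = 420 mm. It stands on four square legs, each 36×36 mm in cross-section, from z = 0 to the seat underside, each flush with a corner of the seat. Four stretchers, 36 mm wide and 30 mm tall, connect adjacent legs with their undersides at z = 191 mm, each running between the inner faces of the legs it joins and aligned with the legs' outer faces on the other axis.

C is a chair: 430×468 mm seat, 37 mm thick, top at z = 439 mm, on four 31 mm square corner legs flush with the seat edges. A 31 mm thick backrest slab spans the full seat width, extending 435 mm above the seat top, its back face flush with the seat's +y edge. Two armrests of 29×29 mm section run along each side from the seat's front edge to the front of the backrest, top faces 186 mm above the seat top and outer faces flush with the seat's x-edges; a 29×29 mm post under the front of each armrest stands on the seat at the front corner.

Four stools sit around the table at the −y, +y, −x, +x sides. The chair is on top of the table.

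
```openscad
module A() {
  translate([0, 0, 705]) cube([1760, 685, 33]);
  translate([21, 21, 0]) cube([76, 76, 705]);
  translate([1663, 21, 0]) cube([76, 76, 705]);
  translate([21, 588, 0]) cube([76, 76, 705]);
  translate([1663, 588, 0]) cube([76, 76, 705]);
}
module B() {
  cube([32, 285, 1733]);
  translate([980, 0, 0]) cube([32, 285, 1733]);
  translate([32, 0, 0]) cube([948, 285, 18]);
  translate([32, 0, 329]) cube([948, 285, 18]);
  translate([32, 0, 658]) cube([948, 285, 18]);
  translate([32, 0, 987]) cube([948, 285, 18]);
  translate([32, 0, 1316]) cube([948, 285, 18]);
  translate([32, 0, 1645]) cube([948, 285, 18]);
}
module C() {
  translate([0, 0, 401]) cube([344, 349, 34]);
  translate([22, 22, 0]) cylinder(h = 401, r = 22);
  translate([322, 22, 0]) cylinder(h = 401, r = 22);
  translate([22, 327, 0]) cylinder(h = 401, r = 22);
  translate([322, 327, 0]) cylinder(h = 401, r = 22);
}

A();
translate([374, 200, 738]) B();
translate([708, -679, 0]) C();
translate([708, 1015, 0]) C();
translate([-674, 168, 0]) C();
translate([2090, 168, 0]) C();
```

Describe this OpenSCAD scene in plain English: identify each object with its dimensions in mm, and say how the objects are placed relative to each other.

A is a rectangular dining table. The top is 1760×685×33 mm with its upper surface at z = 738 mm. It stands on four 76×76 mm square legs, each inset 21 mm from the nearest pair of top edges, running from the floor to the underside of the top.

B is an open bookshelf. Two side panels, each 32 mm thick, 285 mm deep and 1733 mm tall, stand 1012 mm apart (outside-to-outside). Between them sit 6 shelves, each 18 mm thick and 285 mm deep, spanning the full gap between the sides. The bottom shelf rests on the floor (its underside at z = 0) and the clear gap between one shelf's top and the next shelf's underside is 311 mm.

C is a four-legged stool. The seat is 344×349 mm, 34 mm thick, top at z = 435 mm. It stands on four round legs, each 44 mm in diameter, from z = 0 to the seat underside, each leg's axis is inset half a diameter from the nearest pair of seat edges (so the leg's bounding box is flush with the corner).

The bookshelf is on top of the table, centred. Four stools sit around the table at the −y, +y, −x, +x sides.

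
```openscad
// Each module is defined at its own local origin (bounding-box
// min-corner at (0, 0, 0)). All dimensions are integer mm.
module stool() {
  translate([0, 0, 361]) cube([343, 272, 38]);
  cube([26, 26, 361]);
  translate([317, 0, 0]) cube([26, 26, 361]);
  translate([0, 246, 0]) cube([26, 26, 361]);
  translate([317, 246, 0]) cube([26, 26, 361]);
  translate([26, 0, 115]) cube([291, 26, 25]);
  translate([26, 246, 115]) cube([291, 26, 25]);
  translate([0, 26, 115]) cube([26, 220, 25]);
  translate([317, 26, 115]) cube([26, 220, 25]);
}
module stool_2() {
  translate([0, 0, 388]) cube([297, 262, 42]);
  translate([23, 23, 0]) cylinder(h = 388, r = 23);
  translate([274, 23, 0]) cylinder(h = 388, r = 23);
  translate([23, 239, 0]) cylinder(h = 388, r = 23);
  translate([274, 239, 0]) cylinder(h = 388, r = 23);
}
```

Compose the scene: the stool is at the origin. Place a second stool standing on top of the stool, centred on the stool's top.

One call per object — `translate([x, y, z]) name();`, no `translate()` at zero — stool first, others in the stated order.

stool();
translate([23, 5, 399]) stool_2();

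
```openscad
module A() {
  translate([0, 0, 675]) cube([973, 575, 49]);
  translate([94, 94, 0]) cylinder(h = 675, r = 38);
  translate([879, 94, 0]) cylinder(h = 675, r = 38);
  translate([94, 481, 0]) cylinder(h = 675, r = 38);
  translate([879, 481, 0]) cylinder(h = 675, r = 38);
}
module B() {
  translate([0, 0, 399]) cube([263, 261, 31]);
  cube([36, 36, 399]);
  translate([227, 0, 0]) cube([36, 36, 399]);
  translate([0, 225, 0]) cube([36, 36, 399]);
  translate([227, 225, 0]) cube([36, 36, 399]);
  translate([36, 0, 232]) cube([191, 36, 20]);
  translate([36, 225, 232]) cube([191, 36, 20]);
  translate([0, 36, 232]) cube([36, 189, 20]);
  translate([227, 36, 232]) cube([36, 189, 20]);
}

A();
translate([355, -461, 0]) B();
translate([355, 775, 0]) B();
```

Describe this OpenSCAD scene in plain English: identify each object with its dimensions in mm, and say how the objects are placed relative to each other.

A is a table with a 973×575 mm rectangular top, 49 mm thick, top surface at z = 724 mm, supported by four round legs of 76 mm diameter, each leg's bounding box inset 56 mm from the nearest pair of top edges, running from the floor.

B is a simple wooden stool: a rectangular seat 263 mm (x) by 261 mm (y), 31 mm thick, top face at z = 430 mm, on four square legs, each 36×36 mm in cross-section. The legs rest on z = 0, each flush with a corner of the seat. Four stretchers, 36 mm wide and 20 mm tall, connect adjacent legs with their undersides at z = 232 mm, each running between the inner faces of the legs it joins and aligned with the legs' outer faces on the other axis.

Two stools sit around the table at the −y, +y sides.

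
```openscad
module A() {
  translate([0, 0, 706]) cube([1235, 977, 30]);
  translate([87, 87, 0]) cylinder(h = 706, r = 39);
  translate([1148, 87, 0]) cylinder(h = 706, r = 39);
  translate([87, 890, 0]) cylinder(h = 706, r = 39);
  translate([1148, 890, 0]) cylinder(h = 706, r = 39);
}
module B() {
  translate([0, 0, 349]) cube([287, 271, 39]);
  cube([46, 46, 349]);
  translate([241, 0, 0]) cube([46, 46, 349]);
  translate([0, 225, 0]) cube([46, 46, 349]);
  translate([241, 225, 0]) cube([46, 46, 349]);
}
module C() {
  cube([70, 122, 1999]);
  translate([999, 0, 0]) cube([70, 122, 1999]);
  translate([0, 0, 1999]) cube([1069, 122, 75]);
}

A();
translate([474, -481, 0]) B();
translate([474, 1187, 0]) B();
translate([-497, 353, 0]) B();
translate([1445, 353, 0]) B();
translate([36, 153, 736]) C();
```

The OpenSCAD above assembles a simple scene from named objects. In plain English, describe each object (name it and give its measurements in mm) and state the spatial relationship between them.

A is a table with a 1235×977 mm rectangular top, 30 mm thick, top surface at z = 736 mm, supported by four round legs of 78 mm diameter, each leg's bounding box inset 48 mm from the nearest pair of top edges, running from the floor.

B is a simple wooden stool: a rectangular seat 287 mm (x) by 271 mm (y), 39 mm thick, top face at z = 388 mm, on four square legs, each 46×46 mm in cross-section. The legs rest on z = 0, each flush with a corner of the seat.

C is a door frame. The clear opening is 929 mm wide and 1999 mm high. Two 70 mm wide jambs, 122 mm deep, stand either side of the opening from the floor to the top of the opening. A 75 mm thick head sits across the top of both jambs, spanning the full outside width of the frame.

Four stools sit around the table at the −y, +y, −x, +x sides. The door frame is on top of the table.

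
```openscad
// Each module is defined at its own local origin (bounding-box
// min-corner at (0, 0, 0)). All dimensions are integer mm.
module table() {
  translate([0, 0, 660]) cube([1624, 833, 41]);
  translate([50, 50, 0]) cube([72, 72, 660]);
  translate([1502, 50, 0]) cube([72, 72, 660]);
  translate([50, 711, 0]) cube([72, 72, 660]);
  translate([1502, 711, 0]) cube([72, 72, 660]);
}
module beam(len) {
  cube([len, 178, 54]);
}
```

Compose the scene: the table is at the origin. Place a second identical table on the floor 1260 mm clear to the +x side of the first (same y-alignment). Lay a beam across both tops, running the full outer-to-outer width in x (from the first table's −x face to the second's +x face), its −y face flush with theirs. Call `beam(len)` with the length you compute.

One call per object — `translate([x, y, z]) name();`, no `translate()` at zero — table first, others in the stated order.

table();
translate([2884, 0, 0]) table();
translate([0, 0, 701]) beam(4508);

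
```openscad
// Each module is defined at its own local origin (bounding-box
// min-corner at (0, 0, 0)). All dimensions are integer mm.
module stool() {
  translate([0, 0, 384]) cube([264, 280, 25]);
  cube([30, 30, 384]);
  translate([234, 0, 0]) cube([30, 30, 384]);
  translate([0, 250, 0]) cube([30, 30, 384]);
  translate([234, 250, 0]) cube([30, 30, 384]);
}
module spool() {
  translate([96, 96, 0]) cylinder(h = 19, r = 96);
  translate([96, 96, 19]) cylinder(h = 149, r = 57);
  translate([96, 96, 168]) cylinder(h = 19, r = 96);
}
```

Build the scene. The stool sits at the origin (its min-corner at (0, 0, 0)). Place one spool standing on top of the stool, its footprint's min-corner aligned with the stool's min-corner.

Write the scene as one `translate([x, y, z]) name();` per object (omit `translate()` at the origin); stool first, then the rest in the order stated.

stool();
translate([0, 0, 409]) spool();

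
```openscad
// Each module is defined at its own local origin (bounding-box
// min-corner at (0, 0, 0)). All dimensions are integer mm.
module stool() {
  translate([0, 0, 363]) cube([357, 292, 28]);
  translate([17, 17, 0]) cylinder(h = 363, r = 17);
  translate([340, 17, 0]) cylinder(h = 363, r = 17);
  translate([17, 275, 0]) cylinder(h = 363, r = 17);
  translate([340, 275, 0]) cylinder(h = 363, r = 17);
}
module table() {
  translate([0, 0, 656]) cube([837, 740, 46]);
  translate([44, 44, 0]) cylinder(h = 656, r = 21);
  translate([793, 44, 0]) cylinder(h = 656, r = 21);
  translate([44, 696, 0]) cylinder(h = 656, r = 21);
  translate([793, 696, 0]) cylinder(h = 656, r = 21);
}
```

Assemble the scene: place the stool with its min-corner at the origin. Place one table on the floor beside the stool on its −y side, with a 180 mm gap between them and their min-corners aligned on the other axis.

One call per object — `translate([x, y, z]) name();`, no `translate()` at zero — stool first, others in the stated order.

stool();
translate([0, -920, 0]) table();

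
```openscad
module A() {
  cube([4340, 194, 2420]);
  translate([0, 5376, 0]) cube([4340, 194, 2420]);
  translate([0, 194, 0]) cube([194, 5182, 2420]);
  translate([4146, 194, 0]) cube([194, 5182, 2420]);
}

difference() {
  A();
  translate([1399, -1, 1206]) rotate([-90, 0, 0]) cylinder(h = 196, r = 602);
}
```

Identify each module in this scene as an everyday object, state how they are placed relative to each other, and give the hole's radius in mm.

A is a house frame. The house frame has a circular hole through its front wall. The hole's radius is 602 mm.

The subtracted cylinder has r = 602 mm.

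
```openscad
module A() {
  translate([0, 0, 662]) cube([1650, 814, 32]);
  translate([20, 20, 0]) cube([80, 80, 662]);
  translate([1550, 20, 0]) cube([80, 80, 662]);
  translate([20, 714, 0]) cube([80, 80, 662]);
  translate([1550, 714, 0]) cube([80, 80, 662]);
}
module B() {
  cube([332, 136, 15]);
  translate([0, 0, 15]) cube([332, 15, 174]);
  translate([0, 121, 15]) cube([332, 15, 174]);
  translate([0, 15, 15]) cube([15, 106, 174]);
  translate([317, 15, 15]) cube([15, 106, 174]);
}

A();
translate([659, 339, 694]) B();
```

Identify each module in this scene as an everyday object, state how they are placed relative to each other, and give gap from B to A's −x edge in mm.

The open box's min-x is at 659; the table's min-x is 0; gap = 659 mm.

A is a table. B is an open box. The open box is on top of the table, centred. The gap from the open box to the table's −x edge is 659 mm.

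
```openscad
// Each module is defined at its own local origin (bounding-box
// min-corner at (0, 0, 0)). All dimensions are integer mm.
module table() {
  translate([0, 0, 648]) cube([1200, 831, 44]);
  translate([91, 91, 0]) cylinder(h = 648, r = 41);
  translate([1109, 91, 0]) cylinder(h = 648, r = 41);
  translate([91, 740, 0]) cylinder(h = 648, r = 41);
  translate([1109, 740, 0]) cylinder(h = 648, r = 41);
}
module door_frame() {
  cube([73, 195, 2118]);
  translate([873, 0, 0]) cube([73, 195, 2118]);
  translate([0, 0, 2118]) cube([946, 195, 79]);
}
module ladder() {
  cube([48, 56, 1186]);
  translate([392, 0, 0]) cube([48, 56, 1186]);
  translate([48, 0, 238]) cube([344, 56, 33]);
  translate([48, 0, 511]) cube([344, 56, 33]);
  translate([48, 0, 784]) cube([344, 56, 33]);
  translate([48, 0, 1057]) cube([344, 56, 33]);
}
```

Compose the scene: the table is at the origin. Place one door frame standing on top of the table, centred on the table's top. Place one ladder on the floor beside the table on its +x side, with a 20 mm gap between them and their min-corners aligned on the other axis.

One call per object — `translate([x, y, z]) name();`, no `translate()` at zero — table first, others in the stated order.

table();
translate([127, 318, 692]) door_frame();
translate([1220, 0, 0]) ladder();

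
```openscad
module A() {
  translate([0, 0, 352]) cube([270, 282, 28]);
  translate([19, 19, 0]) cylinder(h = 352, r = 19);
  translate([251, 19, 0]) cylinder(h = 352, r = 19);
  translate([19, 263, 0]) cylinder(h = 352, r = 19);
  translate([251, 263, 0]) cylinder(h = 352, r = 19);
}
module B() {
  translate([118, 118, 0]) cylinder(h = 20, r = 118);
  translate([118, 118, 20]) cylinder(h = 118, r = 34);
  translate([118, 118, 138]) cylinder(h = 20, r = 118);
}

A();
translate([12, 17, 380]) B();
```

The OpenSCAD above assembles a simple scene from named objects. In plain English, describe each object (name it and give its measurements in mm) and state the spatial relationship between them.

A is a four-legged stool. The seat is a 270×282×28 mm slab whose top surface is at z = 380 mm; four round legs, each 38 mm in diameter, run from the floor (z = 0) to the underside of the seat, each leg's axis is inset half a diameter from the nearest pair of seat edges (so the leg's bounding box is flush with the corner).

B is a spool: two coaxial disc flanges of radius 118 mm and thickness 20 mm, joined by a core cylinder of radius 34 mm and height 118 mm. The lower flange rests on z = 0 and the three cylinders share a vertical axis.

The spool is on top of the stool.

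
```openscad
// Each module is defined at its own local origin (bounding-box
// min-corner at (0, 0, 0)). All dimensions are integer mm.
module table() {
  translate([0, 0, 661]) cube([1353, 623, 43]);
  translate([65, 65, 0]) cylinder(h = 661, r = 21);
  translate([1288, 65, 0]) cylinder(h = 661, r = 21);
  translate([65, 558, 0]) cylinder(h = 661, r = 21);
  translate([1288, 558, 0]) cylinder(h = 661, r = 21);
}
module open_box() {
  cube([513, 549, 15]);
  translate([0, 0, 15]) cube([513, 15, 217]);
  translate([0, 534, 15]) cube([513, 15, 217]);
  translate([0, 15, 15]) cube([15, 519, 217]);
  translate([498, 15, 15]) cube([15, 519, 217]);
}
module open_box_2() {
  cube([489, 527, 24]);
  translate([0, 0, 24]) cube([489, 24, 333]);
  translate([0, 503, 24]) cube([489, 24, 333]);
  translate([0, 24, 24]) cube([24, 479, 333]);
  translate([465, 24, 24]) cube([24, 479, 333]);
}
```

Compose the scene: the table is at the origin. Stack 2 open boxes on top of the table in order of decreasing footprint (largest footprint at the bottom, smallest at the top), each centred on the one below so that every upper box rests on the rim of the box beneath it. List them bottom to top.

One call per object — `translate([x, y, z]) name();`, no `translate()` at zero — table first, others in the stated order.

table();
translate([420, 37, 704]) open_box();
translate([432, 48, 936]) open_box_2();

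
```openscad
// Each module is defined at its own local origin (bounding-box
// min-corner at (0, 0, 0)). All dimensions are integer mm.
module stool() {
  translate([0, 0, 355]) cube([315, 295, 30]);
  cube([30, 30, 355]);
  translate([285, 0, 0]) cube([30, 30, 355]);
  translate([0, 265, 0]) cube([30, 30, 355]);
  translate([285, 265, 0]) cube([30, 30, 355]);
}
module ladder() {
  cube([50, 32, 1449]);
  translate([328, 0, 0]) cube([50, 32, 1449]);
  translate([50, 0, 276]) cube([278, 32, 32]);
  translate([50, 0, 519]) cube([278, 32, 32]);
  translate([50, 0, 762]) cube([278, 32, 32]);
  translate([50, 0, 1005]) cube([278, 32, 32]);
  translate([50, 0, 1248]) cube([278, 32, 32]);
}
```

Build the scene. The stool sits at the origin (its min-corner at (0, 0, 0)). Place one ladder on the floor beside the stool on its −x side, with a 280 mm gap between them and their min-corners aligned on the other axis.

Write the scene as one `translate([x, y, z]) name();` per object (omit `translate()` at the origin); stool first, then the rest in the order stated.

stool();
translate([-658, 0, 0]) ladder();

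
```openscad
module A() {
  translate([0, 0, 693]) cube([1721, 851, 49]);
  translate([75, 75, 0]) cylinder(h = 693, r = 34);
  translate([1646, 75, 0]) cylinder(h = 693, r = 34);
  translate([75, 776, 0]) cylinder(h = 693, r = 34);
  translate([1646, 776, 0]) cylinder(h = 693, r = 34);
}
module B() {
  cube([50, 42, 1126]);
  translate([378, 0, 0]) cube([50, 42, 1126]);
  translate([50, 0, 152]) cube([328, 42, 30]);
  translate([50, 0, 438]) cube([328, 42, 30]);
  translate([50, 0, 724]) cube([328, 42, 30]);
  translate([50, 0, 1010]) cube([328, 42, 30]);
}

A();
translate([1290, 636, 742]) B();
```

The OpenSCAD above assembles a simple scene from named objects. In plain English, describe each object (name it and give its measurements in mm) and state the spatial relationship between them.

A is a table with a 1721×851 mm rectangular top, 49 mm thick, top surface at z = 742 mm, supported by four round legs of 68 mm diameter, each leg's bounding box inset 41 mm from the nearest pair of top edges, running from the floor.

B is a straight ladder. Two 50×42 mm vertical rails, 1126 mm tall, stand 428 mm apart (outside-to-outside) with their front faces coplanar on the −y side. 4 rungs, each 42 mm deep and 30 mm tall, span between the inner faces of the rails, front faces flush with the rails. The lowest rung's underside is at z = 152 mm and rungs are spaced 286 mm apart (underside to underside).

The ladder is on top of the table.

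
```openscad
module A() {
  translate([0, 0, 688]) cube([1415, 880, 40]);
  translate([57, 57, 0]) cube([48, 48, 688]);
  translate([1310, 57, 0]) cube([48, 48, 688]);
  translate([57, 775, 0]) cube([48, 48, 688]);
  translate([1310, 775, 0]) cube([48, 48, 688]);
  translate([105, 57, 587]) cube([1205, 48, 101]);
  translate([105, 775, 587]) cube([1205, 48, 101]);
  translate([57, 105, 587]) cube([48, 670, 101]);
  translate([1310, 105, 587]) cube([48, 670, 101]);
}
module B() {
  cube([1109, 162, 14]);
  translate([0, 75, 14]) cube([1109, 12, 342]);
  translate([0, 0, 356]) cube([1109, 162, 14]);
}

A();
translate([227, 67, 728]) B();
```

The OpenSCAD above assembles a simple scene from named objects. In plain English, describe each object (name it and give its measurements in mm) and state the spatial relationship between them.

A is a table with a 1415×880 mm rectangular top, 40 mm thick, top surface at z = 728 mm, supported by four 48×48 mm square legs, each inset 57 mm from the nearest pair of top edges, running from the floor. Four apron rails, 48 mm thick and 101 mm tall, run between adjacent legs with their top edges flush with the underside of the top and their outer faces flush with the legs' outer faces.

B is an I-beam lying along x, 1109 mm long. Overall section height 370 mm. Two flanges 162 mm wide (y) and 14 mm thick, one on the floor and one at the top; a web 12 mm thick runs between them, centred on the flange width.

The I-beam is on top of the table.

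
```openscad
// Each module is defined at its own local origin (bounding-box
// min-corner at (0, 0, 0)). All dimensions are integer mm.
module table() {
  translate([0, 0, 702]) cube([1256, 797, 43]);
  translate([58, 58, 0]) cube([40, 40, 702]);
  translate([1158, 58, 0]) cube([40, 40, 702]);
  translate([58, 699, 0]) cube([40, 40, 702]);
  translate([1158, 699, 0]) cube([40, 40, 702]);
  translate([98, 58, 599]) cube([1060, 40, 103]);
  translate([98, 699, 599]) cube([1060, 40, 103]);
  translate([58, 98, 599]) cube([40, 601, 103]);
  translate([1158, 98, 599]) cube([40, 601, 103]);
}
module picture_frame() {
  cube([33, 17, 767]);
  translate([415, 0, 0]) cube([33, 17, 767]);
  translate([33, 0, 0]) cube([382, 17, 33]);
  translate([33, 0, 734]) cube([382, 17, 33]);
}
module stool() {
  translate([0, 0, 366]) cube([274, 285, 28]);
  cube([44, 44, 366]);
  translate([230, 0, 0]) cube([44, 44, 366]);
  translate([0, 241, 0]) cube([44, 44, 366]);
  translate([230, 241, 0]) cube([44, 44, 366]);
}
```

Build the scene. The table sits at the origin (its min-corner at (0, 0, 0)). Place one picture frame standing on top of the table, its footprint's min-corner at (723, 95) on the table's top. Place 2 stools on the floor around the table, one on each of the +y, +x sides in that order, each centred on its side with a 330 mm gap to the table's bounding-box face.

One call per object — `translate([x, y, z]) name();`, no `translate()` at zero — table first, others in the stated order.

table();
translate([723, 95, 745]) picture_frame();
translate([491, 1127, 0]) stool();
translate([1586, 256, 0]) stool();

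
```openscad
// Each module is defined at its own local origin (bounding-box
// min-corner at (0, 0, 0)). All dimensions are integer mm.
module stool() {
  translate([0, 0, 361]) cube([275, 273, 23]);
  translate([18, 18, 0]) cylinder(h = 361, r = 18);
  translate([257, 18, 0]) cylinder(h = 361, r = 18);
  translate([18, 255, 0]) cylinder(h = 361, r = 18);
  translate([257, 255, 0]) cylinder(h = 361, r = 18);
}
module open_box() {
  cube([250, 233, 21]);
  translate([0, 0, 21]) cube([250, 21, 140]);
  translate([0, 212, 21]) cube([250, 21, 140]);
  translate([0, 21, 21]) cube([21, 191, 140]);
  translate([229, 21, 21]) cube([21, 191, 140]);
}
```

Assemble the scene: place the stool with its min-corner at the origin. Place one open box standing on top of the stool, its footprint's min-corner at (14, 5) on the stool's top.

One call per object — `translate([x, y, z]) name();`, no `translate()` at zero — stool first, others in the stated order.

stool();
translate([14, 5, 384]) open_box();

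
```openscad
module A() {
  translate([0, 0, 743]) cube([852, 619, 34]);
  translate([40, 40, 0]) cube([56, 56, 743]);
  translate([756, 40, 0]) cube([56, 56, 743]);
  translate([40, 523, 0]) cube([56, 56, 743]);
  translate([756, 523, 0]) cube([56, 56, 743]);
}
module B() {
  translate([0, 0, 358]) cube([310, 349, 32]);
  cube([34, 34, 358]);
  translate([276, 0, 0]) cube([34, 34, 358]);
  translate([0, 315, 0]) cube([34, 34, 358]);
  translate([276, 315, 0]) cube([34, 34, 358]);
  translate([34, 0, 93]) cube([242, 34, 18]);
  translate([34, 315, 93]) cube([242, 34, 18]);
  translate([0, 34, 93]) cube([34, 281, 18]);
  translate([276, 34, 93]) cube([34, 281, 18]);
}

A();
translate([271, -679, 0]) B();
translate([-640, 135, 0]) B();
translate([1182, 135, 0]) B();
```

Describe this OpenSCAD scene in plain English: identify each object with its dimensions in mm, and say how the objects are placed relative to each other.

A is a rectangular dining table. The top is 852×619×34 mm with its upper surface at z = 777 mm. It stands on four 56×56 mm square legs, each inset 40 mm from the nearest pair of top edges, running from the floor to the underside of the top.

B is a simple wooden stool: a rectangular seat 310 mm (x) by 349 mm (y), 32 mm thick, top face at z = 390 mm, on four square legs, each 34×34 mm in cross-section. The legs rest on z = 0, each flush with a corner of the seat. Four stretchers, 34 mm wide and 18 mm tall, connect adjacent legs with their undersides at z = 93 mm, each running between the inner faces of the legs it joins and aligned with the legs' outer faces on the other axis.

Three stools sit around the table at the −y, −x, +x sides.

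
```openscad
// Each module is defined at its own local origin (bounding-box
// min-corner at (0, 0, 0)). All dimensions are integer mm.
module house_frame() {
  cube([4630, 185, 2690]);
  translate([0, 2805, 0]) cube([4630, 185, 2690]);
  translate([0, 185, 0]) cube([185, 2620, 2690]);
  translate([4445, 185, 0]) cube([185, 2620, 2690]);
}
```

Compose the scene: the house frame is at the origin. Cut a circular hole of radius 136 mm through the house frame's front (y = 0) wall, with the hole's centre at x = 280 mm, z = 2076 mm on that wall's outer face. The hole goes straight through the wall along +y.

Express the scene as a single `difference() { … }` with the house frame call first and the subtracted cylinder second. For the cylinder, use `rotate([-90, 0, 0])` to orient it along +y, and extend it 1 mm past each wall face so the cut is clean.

difference() {
  house_frame();
  translate([280, -1, 2076]) rotate([-90, 0, 0]) cylinder(h = 187, r = 136);
}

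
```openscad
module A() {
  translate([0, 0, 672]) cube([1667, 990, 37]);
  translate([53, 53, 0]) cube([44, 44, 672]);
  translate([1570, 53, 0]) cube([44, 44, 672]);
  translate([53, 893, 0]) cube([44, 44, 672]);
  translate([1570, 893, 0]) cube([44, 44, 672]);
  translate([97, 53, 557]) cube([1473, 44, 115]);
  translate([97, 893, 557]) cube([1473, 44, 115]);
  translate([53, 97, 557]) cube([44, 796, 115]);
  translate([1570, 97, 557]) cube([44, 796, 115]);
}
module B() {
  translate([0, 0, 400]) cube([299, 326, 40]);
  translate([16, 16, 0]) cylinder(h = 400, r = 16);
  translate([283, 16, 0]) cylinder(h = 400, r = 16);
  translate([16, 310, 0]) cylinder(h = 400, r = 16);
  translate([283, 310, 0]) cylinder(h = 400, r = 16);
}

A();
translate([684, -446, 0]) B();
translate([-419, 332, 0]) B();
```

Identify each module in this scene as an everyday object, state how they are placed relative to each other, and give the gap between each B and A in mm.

Each stool's nearest face is 120 mm from the table's bounding box.

A is a table. B is a stool. Two stools sit around the table at the −y, −x sides. The gap between each stool and the table is 120 mm.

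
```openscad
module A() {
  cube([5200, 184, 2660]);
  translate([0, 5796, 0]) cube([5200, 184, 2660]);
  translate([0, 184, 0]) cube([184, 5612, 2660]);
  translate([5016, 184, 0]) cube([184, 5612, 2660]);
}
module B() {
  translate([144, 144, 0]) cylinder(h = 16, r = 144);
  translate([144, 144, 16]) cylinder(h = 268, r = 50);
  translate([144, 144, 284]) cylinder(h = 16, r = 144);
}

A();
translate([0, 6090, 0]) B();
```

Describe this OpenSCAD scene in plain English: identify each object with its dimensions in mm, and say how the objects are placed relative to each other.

A is a box-shaped house frame (walls only): outside footprint 5200×5980 mm, wall height 2660 mm, wall thickness 184 mm. The two y-facing walls run the full x-width; the two x-facing walls fit between the inner faces of the y-facing walls.

B is a spool: two coaxial disc flanges of radius 144 mm and thickness 16 mm, joined by a core cylinder of radius 50 mm and height 268 mm. The lower flange rests on z = 0 and the three cylinders share a vertical axis.

The spool is on the floor beside the house frame on its +y side.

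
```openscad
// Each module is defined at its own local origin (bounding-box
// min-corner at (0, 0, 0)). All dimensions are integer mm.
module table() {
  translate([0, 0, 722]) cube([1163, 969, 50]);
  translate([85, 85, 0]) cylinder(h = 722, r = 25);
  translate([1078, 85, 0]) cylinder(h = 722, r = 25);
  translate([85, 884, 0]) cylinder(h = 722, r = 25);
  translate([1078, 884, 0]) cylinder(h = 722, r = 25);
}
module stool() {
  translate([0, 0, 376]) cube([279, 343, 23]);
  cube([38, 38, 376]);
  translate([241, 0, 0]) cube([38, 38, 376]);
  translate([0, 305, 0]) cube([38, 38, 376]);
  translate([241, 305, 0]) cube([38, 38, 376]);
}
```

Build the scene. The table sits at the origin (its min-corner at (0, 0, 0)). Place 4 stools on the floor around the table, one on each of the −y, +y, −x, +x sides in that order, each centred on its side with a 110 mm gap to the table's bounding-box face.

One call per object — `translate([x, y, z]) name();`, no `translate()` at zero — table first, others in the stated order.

table();
translate([442, -453, 0]) stool();
translate([442, 1079, 0]) stool();
translate([-389, 313, 0]) stool();
translate([1273, 313, 0]) stool();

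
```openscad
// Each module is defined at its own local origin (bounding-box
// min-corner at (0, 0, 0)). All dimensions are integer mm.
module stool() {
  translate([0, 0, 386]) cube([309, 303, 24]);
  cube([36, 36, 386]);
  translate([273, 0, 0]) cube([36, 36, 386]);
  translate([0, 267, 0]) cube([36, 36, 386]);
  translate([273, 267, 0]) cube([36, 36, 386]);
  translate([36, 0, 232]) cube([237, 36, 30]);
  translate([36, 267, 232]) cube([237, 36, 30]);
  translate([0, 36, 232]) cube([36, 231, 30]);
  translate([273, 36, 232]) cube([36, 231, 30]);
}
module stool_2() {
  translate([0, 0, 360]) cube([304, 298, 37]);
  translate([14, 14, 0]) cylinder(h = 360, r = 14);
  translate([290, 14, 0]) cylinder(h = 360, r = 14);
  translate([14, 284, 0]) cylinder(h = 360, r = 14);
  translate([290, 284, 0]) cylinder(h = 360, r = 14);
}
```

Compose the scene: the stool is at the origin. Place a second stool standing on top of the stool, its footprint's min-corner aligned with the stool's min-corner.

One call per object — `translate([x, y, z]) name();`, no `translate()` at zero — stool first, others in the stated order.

stool();
translate([0, 0, 410]) stool_2();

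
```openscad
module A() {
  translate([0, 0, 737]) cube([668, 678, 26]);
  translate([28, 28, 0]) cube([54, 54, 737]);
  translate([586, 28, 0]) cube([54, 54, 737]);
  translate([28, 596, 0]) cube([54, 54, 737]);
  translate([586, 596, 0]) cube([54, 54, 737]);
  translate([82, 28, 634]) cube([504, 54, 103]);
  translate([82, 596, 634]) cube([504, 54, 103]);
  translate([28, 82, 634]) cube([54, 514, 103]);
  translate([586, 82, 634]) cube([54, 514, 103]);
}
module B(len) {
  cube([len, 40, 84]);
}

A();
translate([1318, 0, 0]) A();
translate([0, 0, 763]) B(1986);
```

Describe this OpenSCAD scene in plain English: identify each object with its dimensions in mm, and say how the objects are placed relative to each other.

A is a table: top 668 mm (x) × 678 mm (y), 26 mm thick, upper face at z = 763 mm, on four 54×54 mm square legs, each inset 28 mm from the nearest pair of top edges, running from z = 0 to the bottom of the top. Four apron rails, 54 mm thick and 103 mm tall, run between adjacent legs with their top edges flush with the underside of the top and their outer faces flush with the legs' outer faces.

B is a rectangular beam 1986 mm long (x), 40 mm deep (y), 84 mm thick (z).

The beam spans the tops of two tables placed 650 mm apart, resting at z = 763 mm.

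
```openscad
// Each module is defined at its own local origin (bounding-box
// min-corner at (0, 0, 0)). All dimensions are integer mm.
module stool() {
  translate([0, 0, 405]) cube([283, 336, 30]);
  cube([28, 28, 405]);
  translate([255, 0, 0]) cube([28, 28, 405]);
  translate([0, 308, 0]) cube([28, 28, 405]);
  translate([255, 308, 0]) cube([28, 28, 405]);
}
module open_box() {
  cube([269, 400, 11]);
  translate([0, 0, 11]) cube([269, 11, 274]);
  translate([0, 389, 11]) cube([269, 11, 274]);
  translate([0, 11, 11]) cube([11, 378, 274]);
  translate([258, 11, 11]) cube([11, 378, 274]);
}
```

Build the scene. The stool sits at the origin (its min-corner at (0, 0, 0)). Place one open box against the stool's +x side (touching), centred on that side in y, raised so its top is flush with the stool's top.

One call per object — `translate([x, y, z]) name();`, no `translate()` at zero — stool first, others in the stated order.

stool();
translate([283, -32, 150]) open_box();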